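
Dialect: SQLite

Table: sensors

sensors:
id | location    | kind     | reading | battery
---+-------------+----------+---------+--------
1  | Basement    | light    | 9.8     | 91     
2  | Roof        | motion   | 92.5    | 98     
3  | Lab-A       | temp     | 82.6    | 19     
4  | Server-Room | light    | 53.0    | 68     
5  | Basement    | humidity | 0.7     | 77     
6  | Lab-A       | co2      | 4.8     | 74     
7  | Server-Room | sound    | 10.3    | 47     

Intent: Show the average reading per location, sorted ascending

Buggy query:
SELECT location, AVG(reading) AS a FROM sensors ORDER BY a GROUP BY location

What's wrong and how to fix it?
Bug: ORDER BY appears before GROUP BY; SQL clause order requires GROUP BY first

Fix: Reorder: SELECT … FROM … GROUP BY … ORDER BY …

Corrected query:
SELECT location, AVG(reading) AS a FROM sensors GROUP BY location ORDER BY a

Result:
location    | a    
------------+------
Basement    | 5.25 
Server-Room | 31.65
Lab-A       | 43.7 
Roof        | 92.5 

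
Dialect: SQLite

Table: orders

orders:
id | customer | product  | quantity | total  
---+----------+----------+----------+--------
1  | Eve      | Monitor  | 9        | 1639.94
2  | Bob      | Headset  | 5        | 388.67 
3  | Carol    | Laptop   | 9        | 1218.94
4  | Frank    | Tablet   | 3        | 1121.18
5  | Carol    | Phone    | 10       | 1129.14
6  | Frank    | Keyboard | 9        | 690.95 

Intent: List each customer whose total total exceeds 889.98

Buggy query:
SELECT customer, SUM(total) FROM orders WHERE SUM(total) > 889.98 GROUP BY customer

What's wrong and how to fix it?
Bug: WHERE runs before GROUP BY, so aggregates aren't available there

Fix: Move the aggregate condition to a HAVING clause

Corrected query:
SELECT customer, SUM(total) FROM orders GROUP BY customer HAVING SUM(total) > 889.98

Result:
customer | SUM(total)
---------+-----------
Carol    | 2348.08   
Eve      | 1639.94   
Frank    | 1812.13   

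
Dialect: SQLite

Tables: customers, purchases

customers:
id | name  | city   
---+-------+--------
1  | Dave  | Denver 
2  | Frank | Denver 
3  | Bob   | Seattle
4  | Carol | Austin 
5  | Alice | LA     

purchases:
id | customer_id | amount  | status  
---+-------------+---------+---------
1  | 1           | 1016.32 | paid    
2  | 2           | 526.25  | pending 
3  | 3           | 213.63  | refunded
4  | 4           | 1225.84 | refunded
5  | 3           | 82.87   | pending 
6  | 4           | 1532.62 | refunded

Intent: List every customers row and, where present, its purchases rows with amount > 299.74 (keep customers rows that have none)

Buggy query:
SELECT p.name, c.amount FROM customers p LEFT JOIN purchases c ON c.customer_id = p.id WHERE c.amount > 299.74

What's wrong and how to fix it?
Bug: A WHERE condition on the right-hand table after LEFT JOIN drops unmatched parents

Fix: Move the right-table condition into the ON clause so unmatched parents are kept

Corrected query:
SELECT p.name, c.amount FROM customers p LEFT JOIN purchases c ON c.customer_id = p.id AND c.amount > 299.74

Result:
name  | amount 
------+--------
Dave  | 1016.32
Frank | 526.25 
Bob   | NULL   
Carol | 1225.84
Carol | 1532.62
Alice | NULL   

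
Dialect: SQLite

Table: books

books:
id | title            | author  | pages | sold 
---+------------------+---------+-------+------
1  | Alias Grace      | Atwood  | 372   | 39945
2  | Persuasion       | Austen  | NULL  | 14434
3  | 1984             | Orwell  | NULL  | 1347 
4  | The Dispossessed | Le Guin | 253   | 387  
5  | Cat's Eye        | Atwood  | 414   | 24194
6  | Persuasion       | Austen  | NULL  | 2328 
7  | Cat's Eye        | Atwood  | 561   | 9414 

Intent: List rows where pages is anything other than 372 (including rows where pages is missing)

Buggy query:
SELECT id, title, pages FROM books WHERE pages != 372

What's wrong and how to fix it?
Bug: 'pages != 372' is unknown when pages is NULL, so NULL rows are silently excluded

Fix: Handle NULL separately with IS NULL alongside the inequality

Corrected query:
SELECT id, title, pages FROM books WHERE pages != 372 OR pages IS NULL

Result:
id | title            | pages
---+------------------+------
2  | Persuasion       | NULL 
3  | 1984             | NULL 
4  | The Dispossessed | 253  
5  | Cat's Eye        | 414  
6  | Persuasion       | NULL 
7  | Cat's Eye        | 561  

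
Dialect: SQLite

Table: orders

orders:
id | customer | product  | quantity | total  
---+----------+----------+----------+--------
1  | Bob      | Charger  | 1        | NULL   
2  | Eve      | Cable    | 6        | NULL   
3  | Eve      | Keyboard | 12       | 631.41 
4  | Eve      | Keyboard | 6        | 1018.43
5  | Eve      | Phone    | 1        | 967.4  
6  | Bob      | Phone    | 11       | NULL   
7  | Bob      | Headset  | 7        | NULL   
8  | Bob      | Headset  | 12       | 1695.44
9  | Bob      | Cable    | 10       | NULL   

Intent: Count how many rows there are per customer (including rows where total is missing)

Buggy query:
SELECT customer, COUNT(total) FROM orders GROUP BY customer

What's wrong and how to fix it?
Bug: COUNT(total) skips NULLs, so groups with missing total are undercounted

Fix: Replace COUNT(total) with COUNT(*)

Corrected query:
SELECT customer, COUNT(*) FROM orders GROUP BY customer

Result:
customer | COUNT(*)
---------+---------
Bob      | 5       
Eve      | 4       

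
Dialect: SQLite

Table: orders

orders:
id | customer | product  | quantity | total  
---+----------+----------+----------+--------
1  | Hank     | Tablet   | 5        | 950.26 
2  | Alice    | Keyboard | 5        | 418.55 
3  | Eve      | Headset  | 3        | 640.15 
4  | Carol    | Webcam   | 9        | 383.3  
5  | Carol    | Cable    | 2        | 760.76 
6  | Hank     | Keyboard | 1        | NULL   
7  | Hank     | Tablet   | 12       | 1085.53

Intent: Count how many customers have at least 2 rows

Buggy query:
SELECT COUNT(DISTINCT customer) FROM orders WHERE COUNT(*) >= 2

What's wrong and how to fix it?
Bug: COUNT(*) cannot appear in WHERE; the per-group count doesn't exist yet

Fix: Use a subquery that GROUPs and filters with HAVING, then count its rows

Corrected query:
SELECT COUNT(*) FROM (SELECT customer FROM orders GROUP BY customer HAVING COUNT(*) >= 2)

Result:
COUNT(*)
--------
2       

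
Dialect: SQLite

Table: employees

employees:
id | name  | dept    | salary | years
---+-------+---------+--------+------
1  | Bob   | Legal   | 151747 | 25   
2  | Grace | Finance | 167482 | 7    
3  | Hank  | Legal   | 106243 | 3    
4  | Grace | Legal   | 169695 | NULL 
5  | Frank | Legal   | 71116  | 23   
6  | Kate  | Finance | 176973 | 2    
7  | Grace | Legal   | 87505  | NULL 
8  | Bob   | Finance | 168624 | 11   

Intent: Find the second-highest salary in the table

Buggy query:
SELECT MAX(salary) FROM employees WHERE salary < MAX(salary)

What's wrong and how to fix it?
Bug: MAX(salary) on the right of the comparison is an aggregate-in-WHERE error

Fix: Put the inner MAX in a scalar subquery

Corrected query:
SELECT MAX(salary) FROM employees WHERE salary < (SELECT MAX(salary) FROM employees)

Result:
MAX(salary)
-----------
169695     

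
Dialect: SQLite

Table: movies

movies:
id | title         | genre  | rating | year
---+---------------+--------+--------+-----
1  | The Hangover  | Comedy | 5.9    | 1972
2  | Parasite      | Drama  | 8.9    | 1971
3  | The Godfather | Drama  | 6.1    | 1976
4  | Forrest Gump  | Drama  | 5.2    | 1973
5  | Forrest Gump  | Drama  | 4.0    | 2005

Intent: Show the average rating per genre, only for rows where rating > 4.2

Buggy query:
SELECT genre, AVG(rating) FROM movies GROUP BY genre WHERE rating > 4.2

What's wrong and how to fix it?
Bug: WHERE cannot follow GROUP BY

Fix: Place WHERE between FROM and GROUP BY

Corrected query:
SELECT genre, AVG(rating) FROM movies WHERE rating > 4.2 GROUP BY genre

Result:
genre  | AVG(rating)
-------+------------
Comedy | 5.9        
Drama  | 6.733333   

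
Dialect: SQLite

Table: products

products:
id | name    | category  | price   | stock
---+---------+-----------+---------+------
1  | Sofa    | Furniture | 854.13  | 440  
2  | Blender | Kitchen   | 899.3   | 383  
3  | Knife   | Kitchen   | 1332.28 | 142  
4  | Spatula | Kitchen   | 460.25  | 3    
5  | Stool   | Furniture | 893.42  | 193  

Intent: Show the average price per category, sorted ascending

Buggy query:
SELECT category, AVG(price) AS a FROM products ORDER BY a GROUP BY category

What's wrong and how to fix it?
Bug: GROUP BY must precede ORDER BY

Fix: Reorder: SELECT … FROM … GROUP BY … ORDER BY …

Corrected query:
SELECT category, AVG(price) AS a FROM products GROUP BY category ORDER BY a

Result:
category  | a         
----------+-----------
Furniture | 873.775   
Kitchen   | 897.276667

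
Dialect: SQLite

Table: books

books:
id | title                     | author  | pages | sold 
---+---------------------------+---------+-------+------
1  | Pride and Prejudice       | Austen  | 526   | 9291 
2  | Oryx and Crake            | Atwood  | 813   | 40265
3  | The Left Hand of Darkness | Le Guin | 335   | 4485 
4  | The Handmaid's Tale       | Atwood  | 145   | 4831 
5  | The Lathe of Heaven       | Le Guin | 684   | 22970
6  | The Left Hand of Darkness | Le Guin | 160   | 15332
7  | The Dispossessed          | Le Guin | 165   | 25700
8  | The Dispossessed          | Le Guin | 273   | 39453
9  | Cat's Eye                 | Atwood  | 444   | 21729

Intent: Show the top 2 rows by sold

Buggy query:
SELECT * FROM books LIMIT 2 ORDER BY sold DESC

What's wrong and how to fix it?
Bug: LIMIT must come after ORDER BY

Fix: Swap the clauses: ORDER BY first, then LIMIT

Corrected query:
SELECT * FROM books ORDER BY sold DESC LIMIT 2

Result:
id | title            | author  | pages | sold 
---+------------------+---------+-------+------
2  | Oryx and Crake   | Atwood  | 813   | 40265
8  | The Dispossessed | Le Guin | 273   | 39453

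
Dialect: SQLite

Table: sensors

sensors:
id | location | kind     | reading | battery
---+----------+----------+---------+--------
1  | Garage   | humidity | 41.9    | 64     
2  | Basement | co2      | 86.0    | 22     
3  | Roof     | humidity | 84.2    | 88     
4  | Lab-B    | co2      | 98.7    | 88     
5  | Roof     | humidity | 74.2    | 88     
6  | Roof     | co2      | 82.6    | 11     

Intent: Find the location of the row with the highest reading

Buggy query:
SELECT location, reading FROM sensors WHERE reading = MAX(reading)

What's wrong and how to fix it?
Bug: MAX(reading) is an aggregate and cannot be used directly in WHERE

Fix: Use a subquery: WHERE reading = (SELECT MAX(reading) FROM sensors)

Corrected query:
SELECT location, reading FROM sensors WHERE reading = (SELECT MAX(reading) FROM sensors)

Result:
location | reading
---------+--------
Lab-B    | 98.7   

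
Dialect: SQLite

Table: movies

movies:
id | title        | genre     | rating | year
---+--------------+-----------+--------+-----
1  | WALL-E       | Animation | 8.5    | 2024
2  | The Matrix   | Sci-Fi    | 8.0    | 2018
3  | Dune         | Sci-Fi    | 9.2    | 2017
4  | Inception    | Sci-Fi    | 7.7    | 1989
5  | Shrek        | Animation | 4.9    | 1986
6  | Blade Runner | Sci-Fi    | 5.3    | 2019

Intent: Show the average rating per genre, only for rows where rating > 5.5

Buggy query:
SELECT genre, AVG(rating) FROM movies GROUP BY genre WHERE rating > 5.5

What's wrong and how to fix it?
Bug: WHERE cannot follow GROUP BY

Fix: Move the WHERE clause before GROUP BY

Corrected query:
SELECT genre, AVG(rating) FROM movies WHERE rating > 5.5 GROUP BY genre

Result:
genre     | AVG(rating)
----------+------------
Animation | 8.5        
Sci-Fi    | 8.3        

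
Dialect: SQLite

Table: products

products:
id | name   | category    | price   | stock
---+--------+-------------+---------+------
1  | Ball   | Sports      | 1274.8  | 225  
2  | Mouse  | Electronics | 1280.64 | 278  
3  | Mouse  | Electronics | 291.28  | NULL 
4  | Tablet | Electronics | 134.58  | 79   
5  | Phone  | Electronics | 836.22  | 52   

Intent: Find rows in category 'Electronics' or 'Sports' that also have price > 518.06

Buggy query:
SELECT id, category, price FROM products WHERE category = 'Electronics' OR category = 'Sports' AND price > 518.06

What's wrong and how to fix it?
Bug: Without parentheses, AND is evaluated before OR, so the price filter only applies to the 'Sports' branch

Fix: Group the OR with parentheses (or use IN), then AND the threshold

Corrected query:
SELECT id, category, price FROM products WHERE (category = 'Electronics' OR category = 'Sports') AND price > 518.06

Result:
id | category    | price  
---+-------------+--------
1  | Sports      | 1274.8 
2  | Electronics | 1280.64
5  | Electronics | 836.22 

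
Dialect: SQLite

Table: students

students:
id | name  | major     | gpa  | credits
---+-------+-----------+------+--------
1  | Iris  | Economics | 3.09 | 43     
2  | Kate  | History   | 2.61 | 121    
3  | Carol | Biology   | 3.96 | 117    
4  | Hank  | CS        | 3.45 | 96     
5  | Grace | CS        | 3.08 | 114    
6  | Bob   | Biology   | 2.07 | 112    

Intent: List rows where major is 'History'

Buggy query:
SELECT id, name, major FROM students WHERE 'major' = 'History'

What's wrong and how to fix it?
Bug: 'major' in single quotes is a string literal, not the column; the comparison is literal-vs-literal and never true

Fix: Remove the quotes around the column name (or use double quotes for an identifier)

Corrected query:
SELECT id, name, major FROM students WHERE major = 'History'

Result:
id | name | major  
---+------+--------
2  | Kate | History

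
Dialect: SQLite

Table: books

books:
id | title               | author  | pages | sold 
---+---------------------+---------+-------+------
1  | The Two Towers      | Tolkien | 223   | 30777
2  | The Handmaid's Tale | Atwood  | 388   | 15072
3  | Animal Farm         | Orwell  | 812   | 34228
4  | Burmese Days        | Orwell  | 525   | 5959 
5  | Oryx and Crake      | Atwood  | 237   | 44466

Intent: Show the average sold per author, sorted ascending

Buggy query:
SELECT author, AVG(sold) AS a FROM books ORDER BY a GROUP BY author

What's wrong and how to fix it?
Bug: GROUP BY must precede ORDER BY

Fix: Reorder: SELECT … FROM … GROUP BY … ORDER BY …

Corrected query:
SELECT author, AVG(sold) AS a FROM books GROUP BY author ORDER BY a

Result:
author  | a      
--------+--------
Orwell  | 20093.5
Atwood  | 29769  
Tolkien | 30777  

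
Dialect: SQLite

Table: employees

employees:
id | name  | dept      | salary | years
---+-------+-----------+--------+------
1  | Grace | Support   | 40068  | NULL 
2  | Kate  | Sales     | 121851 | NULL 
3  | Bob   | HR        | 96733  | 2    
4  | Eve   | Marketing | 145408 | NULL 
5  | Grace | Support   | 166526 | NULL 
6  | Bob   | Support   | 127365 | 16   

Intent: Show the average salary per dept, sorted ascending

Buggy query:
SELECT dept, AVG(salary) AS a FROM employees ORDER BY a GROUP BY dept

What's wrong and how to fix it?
Bug: GROUP BY must precede ORDER BY

Fix: Reorder: SELECT … FROM … GROUP BY … ORDER BY …

Corrected query:
SELECT dept, AVG(salary) AS a FROM employees GROUP BY dept ORDER BY a

Result:
dept      | a            
----------+--------------
HR        | 96733        
Support   | 111319.666667
Sales     | 121851       
Marketing | 145408       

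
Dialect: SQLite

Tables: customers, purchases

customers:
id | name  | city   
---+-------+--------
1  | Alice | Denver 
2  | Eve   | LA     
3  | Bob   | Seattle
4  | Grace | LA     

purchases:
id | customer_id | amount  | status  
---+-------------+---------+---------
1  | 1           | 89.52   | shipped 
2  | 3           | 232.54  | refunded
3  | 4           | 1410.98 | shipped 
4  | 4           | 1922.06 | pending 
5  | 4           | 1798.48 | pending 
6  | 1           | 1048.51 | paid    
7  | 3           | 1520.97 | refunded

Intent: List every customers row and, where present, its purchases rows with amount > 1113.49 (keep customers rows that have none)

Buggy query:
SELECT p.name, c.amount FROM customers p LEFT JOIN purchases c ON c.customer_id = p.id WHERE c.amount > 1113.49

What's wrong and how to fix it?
Bug: Filtering c.amount in WHERE discards the NULL rows produced by LEFT JOIN, turning it into an inner join

Fix: Move the right-table condition into the ON clause so unmatched parents are kept

Corrected query:
SELECT p.name, c.amount FROM customers p LEFT JOIN purchases c ON c.customer_id = p.id AND c.amount > 1113.49

Result:
name  | amount 
------+--------
Alice | NULL   
Eve   | NULL   
Bob   | 1520.97
Grace | 1410.98
Grace | 1798.48
Grace | 1922.06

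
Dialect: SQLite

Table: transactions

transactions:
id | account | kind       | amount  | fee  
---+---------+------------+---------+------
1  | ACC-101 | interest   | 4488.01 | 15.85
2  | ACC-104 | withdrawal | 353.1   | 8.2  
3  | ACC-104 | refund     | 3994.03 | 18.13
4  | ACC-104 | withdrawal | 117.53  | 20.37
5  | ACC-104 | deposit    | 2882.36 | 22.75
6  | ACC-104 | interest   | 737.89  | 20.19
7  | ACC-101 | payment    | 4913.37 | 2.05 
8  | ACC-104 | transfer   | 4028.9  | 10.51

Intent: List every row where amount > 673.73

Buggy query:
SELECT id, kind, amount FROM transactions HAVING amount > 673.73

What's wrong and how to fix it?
Bug: This is a non-aggregate query (no GROUP BY, no aggregates), so in SQLite the HAVING clause is invalid here; a row-level condition belongs in WHERE

Fix: Replace HAVING with WHERE since the condition applies to individual rows

Corrected query:
SELECT id, kind, amount FROM transactions WHERE amount > 673.73

Result:
id | kind     | amount 
---+----------+--------
1  | interest | 4488.01
3  | refund   | 3994.03
5  | deposit  | 2882.36
6  | interest | 737.89 
7  | payment  | 4913.37
8  | transfer | 4028.9 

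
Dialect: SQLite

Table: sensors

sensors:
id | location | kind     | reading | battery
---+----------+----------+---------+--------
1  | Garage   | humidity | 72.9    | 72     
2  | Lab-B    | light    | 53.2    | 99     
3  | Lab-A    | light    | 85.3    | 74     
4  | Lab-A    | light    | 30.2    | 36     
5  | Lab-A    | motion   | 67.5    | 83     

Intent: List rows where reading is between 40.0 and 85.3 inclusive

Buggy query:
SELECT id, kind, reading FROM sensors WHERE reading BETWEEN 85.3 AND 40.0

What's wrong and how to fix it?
Bug: The bounds are reversed; BETWEEN a AND b requires a <= b to match anything

Fix: Swap the bounds so the smaller value comes first

Corrected query:
SELECT id, kind, reading FROM sensors WHERE reading BETWEEN 40.0 AND 85.3

Result:
id | kind     | reading
---+----------+--------
1  | humidity | 72.9   
2  | light    | 53.2   
3  | light    | 85.3   
5  | motion   | 67.5   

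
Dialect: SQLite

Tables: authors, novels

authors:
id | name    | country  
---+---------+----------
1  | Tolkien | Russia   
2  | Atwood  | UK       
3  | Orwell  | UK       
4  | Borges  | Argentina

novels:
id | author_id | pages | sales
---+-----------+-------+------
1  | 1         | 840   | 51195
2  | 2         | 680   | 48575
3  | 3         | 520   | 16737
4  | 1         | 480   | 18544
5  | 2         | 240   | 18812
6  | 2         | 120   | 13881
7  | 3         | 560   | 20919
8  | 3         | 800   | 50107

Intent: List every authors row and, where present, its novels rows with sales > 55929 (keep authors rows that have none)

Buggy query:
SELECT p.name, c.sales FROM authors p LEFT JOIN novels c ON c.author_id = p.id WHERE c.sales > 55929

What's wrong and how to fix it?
Bug: A WHERE condition on the right-hand table after LEFT JOIN drops unmatched parents

Fix: Put 'c.sales > 55929' in the JOIN's ON clause instead of WHERE

Corrected query:
SELECT p.name, c.sales FROM authors p LEFT JOIN novels c ON c.author_id = p.id AND c.sales > 55929

Result:
name    | sales
--------+------
Tolkien | NULL 
Atwood  | NULL 
Orwell  | NULL 
Borges  | NULL 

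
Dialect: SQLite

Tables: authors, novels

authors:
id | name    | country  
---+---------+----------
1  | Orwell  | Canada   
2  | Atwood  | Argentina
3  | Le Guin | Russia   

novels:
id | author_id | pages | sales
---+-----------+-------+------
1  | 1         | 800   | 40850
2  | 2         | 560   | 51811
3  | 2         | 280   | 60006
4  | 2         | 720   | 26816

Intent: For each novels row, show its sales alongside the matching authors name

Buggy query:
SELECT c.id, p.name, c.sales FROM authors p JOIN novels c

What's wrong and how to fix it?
Bug: Missing join condition: each novels row is matched to all authors rows instead of just its own

Fix: Add ON c.author_id = p.id to the JOIN

Corrected query:
SELECT c.id, p.name, c.sales FROM authors p JOIN novels c ON c.author_id = p.id

Result:
id | name   | sales
---+--------+------
1  | Orwell | 40850
2  | Atwood | 51811
3  | Atwood | 60006
4  | Atwood | 26816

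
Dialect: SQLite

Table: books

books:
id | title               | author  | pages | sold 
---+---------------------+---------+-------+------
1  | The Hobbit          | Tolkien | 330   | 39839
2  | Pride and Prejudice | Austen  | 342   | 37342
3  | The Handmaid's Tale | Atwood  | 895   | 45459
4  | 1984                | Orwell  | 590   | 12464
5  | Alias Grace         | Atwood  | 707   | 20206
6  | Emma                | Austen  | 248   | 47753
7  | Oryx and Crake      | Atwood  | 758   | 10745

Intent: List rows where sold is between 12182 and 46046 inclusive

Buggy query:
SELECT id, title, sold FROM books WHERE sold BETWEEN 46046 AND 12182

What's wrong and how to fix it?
Bug: The bounds are reversed; BETWEEN a AND b requires a <= b to match anything

Fix: Swap the bounds so the smaller value comes first

Corrected query:
SELECT id, title, sold FROM books WHERE sold BETWEEN 12182 AND 46046

Result:
id | title               | sold 
---+---------------------+------
1  | The Hobbit          | 39839
2  | Pride and Prejudice | 37342
3  | The Handmaid's Tale | 45459
4  | 1984                | 12464
5  | Alias Grace         | 20206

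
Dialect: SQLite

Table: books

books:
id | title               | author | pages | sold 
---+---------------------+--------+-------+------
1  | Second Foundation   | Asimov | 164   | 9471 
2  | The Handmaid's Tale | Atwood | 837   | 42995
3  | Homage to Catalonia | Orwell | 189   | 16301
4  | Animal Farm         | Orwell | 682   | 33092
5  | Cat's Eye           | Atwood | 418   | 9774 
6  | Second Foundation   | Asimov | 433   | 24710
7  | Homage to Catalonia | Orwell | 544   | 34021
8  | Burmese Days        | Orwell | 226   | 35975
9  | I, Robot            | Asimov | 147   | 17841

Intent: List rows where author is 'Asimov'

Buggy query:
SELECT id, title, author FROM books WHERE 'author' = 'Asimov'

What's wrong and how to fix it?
Bug: Single quotes denote string literals in SQL; the column name is being compared as a constant string

Fix: Reference the column as author without single quotes

Corrected query:
SELECT id, title, author FROM books WHERE author = 'Asimov'

Result:
id | title             | author
---+-------------------+-------
1  | Second Foundation | Asimov
6  | Second Foundation | Asimov
9  | I, Robot          | Asimov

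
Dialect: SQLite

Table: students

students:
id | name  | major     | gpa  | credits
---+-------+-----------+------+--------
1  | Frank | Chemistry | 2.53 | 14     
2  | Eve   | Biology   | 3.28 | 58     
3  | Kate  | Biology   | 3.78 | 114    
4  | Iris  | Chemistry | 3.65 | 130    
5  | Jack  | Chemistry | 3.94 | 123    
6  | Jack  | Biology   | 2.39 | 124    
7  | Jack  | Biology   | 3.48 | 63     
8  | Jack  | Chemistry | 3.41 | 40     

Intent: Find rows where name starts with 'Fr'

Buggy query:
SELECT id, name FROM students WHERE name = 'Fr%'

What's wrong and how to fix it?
Bug: Wildcards only work with LIKE; '=' treats '%' as a literal character

Fix: Replace '=' with LIKE so 'Fr%' is treated as a pattern

Corrected query:
SELECT id, name FROM students WHERE name LIKE 'Fr%'

Result:
id | name 
---+------
1  | Frank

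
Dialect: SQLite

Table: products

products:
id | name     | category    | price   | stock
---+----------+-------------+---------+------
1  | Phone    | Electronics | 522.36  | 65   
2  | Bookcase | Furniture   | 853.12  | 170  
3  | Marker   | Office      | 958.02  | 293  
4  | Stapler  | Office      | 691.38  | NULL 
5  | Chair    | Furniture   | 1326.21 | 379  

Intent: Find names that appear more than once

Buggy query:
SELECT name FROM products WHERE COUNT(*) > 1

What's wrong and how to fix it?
Bug: COUNT(*) is an aggregate and cannot be used in WHERE

Fix: Group first, then use HAVING for the count condition

Corrected query:
SELECT name FROM products GROUP BY name HAVING COUNT(*) > 1

Result:
(no rows)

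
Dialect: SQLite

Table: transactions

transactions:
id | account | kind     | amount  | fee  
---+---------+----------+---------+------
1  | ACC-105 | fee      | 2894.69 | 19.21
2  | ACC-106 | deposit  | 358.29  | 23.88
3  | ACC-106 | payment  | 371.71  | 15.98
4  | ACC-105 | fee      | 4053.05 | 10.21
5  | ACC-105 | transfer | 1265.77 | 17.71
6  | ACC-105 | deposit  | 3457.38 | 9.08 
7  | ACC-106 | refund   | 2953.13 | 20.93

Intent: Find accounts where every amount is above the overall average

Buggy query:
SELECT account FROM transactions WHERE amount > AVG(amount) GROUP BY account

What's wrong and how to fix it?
Bug: WHERE evaluates per row before aggregation, so AVG() is unavailable

Fix: Compute the overall average in a scalar subquery and compare each group's MIN against it in HAVING

Corrected query:
SELECT account FROM transactions GROUP BY account HAVING MIN(amount) > (SELECT AVG(amount) FROM transactions)

Result:
(no rows)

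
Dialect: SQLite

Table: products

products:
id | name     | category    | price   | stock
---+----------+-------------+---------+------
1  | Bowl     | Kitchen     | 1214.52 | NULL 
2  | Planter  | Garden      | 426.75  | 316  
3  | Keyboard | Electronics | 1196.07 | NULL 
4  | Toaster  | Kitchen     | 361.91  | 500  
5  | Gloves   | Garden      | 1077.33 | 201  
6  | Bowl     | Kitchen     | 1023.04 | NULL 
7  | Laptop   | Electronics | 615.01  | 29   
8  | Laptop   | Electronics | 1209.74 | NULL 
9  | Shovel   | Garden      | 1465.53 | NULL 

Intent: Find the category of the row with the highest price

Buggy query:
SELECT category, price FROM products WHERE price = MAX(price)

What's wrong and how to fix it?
Bug: MAX(price) is an aggregate and cannot be used directly in WHERE

Fix: Use a subquery: WHERE price = (SELECT MAX(price) FROM products)

Corrected query:
SELECT category, price FROM products WHERE price = (SELECT MAX(price) FROM products)

Result:
category | price  
---------+--------
Garden   | 1465.53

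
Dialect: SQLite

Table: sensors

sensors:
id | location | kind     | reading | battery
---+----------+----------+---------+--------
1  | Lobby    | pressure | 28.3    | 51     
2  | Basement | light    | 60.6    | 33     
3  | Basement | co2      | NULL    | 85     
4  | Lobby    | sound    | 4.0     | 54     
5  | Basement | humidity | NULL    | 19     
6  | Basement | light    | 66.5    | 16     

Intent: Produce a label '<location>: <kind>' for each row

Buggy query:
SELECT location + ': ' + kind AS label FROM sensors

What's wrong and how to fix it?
Bug: '+' is numeric addition; on text columns SQLite converts them to 0 instead of concatenating

Fix: Use the || operator for string concatenation

Corrected query:
SELECT location || ': ' || kind AS label FROM sensors

Result:
label             
------------------
Lobby: pressure   
Basement: light   
Basement: co2     
Lobby: sound      
Basement: humidity
Basement: light   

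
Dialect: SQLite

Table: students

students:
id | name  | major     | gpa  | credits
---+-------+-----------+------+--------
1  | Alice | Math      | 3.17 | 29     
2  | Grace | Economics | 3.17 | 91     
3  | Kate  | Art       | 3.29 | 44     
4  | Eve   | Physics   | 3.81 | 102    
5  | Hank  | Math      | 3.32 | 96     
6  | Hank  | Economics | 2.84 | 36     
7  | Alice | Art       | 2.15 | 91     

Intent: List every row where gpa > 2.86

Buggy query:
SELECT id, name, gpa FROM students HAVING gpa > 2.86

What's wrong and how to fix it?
Bug: This is a non-aggregate query (no GROUP BY, no aggregates), so in SQLite the HAVING clause is invalid here; a row-level condition belongs in WHERE

Fix: Use WHERE for row-level filtering

Corrected query:
SELECT id, name, gpa FROM students WHERE gpa > 2.86

Result:
id | name  | gpa 
---+-------+-----
1  | Alice | 3.17
2  | Grace | 3.17
3  | Kate  | 3.29
4  | Eve   | 3.81
5  | Hank  | 3.32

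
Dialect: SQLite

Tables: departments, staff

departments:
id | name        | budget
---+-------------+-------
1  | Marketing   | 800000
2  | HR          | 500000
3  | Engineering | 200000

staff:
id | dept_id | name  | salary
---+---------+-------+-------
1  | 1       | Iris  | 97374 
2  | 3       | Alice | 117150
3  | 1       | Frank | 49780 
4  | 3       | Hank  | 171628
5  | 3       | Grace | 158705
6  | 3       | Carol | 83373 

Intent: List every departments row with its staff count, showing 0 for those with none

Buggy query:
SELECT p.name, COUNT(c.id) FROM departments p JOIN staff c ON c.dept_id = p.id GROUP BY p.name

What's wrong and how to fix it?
Bug: INNER JOIN drops departments rows that have no matching staff rows

Fix: Use LEFT JOIN so parents without children still appear (COUNT(c.id) gives 0)

Corrected query:
SELECT p.name, COUNT(c.id) FROM departments p LEFT JOIN staff c ON c.dept_id = p.id GROUP BY p.name

Result:
name        | COUNT(c.id)
------------+------------
Engineering | 4          
HR          | 0          
Marketing   | 2          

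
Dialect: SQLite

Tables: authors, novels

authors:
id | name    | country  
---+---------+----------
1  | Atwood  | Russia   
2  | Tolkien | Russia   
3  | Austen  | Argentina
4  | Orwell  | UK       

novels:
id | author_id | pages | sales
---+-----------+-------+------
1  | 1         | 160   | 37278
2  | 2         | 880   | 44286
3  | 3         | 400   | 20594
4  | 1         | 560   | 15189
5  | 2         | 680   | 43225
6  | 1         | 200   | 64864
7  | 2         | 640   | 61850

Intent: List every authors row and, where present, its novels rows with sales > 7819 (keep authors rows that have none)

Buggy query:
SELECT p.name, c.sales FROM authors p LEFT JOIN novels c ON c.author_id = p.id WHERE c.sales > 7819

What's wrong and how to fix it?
Bug: A WHERE condition on the right-hand table after LEFT JOIN drops unmatched parents

Fix: Put 'c.sales > 7819' in the JOIN's ON clause instead of WHERE

Corrected query:
SELECT p.name, c.sales FROM authors p LEFT JOIN novels c ON c.author_id = p.id AND c.sales > 7819

Result:
name    | sales
--------+------
Atwood  | 15189
Atwood  | 37278
Atwood  | 64864
Tolkien | 43225
Tolkien | 44286
Tolkien | 61850
Austen  | 20594
Orwell  | NULL 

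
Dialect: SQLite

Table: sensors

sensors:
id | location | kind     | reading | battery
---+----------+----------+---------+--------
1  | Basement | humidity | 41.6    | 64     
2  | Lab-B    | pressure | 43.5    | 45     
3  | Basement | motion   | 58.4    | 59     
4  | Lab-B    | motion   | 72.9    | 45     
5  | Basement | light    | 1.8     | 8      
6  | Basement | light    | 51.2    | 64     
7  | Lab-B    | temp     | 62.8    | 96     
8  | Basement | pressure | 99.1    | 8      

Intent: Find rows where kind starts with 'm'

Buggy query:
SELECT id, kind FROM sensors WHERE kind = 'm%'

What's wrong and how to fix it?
Bug: '=' compares the literal string including the % character; pattern matching needs LIKE

Fix: Use LIKE for wildcard pattern matching

Corrected query:
SELECT id, kind FROM sensors WHERE kind LIKE 'm%'

Result:
id | kind  
---+-------
3  | motion
4  | motion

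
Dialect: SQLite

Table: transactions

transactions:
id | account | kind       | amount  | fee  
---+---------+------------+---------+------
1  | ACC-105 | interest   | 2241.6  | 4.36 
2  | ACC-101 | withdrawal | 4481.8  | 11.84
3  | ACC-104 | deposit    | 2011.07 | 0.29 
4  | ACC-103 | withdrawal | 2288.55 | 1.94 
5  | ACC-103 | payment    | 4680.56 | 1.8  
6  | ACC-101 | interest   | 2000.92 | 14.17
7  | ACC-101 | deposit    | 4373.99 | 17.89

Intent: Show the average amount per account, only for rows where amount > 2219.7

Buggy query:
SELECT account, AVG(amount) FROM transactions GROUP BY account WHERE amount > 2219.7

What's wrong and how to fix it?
Bug: WHERE cannot follow GROUP BY

Fix: Move the WHERE clause before GROUP BY

Corrected query:
SELECT account, AVG(amount) FROM transactions WHERE amount > 2219.7 GROUP BY account

Result:
account | AVG(amount)
--------+------------
ACC-101 | 4427.895   
ACC-103 | 3484.555   
ACC-105 | 2241.6     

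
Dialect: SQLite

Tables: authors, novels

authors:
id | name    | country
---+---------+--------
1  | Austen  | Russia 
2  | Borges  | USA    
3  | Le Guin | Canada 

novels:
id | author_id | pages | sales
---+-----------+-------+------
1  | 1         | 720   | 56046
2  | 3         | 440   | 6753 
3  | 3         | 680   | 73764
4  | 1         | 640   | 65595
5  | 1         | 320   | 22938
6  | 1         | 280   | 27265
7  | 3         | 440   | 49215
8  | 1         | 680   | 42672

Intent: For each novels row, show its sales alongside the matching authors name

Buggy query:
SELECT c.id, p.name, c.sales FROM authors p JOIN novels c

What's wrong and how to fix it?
Bug: JOIN with no ON clause produces a cartesian product; every novels row pairs with every authors row

Fix: Specify the join condition linking the foreign key to the parent id

Corrected query:
SELECT c.id, p.name, c.sales FROM authors p JOIN novels c ON c.author_id = p.id

Result:
id | name    | sales
---+---------+------
1  | Austen  | 56046
2  | Le Guin | 6753 
3  | Le Guin | 73764
4  | Austen  | 65595
5  | Austen  | 22938
6  | Austen  | 27265
7  | Le Guin | 49215
8  | Austen  | 42672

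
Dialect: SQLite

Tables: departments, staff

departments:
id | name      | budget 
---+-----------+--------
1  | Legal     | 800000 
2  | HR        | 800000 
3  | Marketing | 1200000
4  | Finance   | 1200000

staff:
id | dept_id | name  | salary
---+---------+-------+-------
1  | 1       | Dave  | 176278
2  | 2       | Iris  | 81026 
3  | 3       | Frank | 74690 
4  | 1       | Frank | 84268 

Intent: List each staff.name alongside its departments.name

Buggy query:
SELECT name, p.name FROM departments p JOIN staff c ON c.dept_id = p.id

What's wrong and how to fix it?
Bug: Both tables have a 'name' column; the unqualified reference is ambiguous

Fix: Prefix ambiguous columns with the table alias

Corrected query:
SELECT c.name, p.name FROM departments p JOIN staff c ON c.dept_id = p.id

Result:
name  | name     
------+----------
Dave  | Legal    
Iris  | HR       
Frank | Marketing
Frank | Legal    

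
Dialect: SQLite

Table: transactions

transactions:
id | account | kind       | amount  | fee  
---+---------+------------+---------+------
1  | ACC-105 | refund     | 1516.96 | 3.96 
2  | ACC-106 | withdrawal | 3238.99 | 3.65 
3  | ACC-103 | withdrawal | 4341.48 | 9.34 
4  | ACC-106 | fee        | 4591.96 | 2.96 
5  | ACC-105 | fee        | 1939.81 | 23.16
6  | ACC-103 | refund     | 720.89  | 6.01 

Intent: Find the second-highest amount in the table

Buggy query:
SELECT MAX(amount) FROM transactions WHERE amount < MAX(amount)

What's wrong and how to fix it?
Bug: The inner MAX is an aggregate inside WHERE, which is not allowed

Fix: Put the inner MAX in a scalar subquery

Corrected query:
SELECT MAX(amount) FROM transactions WHERE amount < (SELECT MAX(amount) FROM transactions)

Result:
MAX(amount)
-----------
4341.48    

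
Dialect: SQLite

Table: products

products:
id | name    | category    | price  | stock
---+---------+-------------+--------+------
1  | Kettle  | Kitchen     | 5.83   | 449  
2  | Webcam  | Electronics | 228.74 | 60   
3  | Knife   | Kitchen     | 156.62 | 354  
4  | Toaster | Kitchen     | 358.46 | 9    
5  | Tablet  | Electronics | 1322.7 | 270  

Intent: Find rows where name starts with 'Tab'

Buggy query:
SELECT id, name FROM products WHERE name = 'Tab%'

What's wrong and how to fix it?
Bug: '=' compares the literal string including the % character; pattern matching needs LIKE

Fix: Replace '=' with LIKE so 'Tab%' is treated as a pattern

Corrected query:
SELECT id, name FROM products WHERE name LIKE 'Tab%'

Result:
id | name  
---+-------
5  | Tablet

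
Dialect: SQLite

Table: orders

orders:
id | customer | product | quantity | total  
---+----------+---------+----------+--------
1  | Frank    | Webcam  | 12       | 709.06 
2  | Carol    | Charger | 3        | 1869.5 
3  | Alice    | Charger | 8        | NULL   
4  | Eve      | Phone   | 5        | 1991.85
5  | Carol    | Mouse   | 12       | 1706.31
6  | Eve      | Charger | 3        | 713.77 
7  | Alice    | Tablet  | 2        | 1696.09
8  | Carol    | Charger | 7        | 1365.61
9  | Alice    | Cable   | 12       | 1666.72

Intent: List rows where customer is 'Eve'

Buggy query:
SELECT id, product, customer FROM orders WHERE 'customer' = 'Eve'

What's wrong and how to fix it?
Bug: Single quotes denote string literals in SQL; the column name is being compared as a constant string

Fix: Reference the column as customer without single quotes

Corrected query:
SELECT id, product, customer FROM orders WHERE customer = 'Eve'

Result:
id | product | customer
---+---------+---------
4  | Phone   | Eve     
6  | Charger | Eve     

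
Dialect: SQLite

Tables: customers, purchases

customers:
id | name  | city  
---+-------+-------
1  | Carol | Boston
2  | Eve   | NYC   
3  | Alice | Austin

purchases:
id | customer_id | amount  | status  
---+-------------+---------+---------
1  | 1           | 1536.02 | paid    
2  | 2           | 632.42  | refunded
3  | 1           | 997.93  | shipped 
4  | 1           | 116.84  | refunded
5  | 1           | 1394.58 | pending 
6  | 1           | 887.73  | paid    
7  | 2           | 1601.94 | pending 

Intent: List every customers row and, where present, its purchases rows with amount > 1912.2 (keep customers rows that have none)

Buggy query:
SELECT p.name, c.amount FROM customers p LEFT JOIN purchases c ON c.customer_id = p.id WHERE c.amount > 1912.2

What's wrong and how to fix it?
Bug: Filtering c.amount in WHERE discards the NULL rows produced by LEFT JOIN, turning it into an inner join

Fix: Put 'c.amount > 1912.2' in the JOIN's ON clause instead of WHERE

Corrected query:
SELECT p.name, c.amount FROM customers p LEFT JOIN purchases c ON c.customer_id = p.id AND c.amount > 1912.2

Result:
name  | amount
------+-------
Carol | NULL  
Eve   | NULL  
Alice | NULL  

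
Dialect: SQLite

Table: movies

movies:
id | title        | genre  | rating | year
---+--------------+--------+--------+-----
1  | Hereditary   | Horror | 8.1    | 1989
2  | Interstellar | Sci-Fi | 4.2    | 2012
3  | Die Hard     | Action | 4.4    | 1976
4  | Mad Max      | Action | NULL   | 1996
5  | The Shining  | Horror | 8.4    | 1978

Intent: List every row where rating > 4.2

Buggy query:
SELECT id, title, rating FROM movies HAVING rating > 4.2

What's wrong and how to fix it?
Bug: This is a non-aggregate query (no GROUP BY, no aggregates), so in SQLite the HAVING clause is invalid here; a row-level condition belongs in WHERE

Fix: Use WHERE for row-level filtering

Corrected query:
SELECT id, title, rating FROM movies WHERE rating > 4.2

Result:
id | title       | rating
---+-------------+-------
1  | Hereditary  | 8.1   
3  | Die Hard    | 4.4   
5  | The Shining | 8.4   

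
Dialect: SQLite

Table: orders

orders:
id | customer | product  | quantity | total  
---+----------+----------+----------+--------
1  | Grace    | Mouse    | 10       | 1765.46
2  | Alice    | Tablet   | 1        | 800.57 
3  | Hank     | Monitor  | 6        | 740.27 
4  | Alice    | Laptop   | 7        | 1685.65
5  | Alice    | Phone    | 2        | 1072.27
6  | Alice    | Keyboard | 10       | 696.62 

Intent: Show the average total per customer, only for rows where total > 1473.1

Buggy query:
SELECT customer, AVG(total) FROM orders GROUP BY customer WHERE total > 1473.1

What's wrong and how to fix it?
Bug: Row-level WHERE must come before GROUP BY in the clause order

Fix: Place WHERE between FROM and GROUP BY

Corrected query:
SELECT customer, AVG(total) FROM orders WHERE total > 1473.1 GROUP BY customer

Result:
customer | AVG(total)
---------+-----------
Alice    | 1685.65   
Grace    | 1765.46   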